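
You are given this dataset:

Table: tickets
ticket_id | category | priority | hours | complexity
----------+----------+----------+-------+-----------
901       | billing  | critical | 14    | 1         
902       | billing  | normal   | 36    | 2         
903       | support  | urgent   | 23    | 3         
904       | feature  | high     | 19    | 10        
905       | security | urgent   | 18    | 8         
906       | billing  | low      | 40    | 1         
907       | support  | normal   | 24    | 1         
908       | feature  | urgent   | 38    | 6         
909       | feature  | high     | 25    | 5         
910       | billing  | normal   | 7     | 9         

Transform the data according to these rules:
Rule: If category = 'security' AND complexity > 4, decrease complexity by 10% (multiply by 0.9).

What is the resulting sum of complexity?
45.2

Step 1: Find records where category = 'security' AND complexity > 4
Step 2: 1 records match, summing to 8
Step 3: After multiplier: 8 × 0.9 = 7.2
Step 4: Unaffected records sum: 38
Step 5: Final sum = 7.2 + 38 = 45.2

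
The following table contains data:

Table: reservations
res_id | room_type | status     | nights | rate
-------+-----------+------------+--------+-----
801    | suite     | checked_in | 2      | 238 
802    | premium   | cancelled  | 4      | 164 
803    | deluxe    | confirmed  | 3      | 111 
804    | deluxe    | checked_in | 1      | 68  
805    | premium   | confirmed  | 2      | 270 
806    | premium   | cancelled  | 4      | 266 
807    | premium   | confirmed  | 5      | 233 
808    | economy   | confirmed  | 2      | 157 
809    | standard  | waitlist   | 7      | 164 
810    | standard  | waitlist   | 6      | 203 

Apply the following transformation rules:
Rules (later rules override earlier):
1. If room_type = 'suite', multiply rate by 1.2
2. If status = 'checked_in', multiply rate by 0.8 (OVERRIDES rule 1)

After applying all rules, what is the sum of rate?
1812.8

Step 1: Rule 2 takes priority for records with status = 'checked_in'
  - 2 records: 306 × 0.8 = 244.8
Step 2: Rule 1 applies to remaining records with room_type = 'suite'
  - 0 records: 0 × 1.2 = 0.0
Step 3: Other records unchanged: 1568
Step 4: Final sum = 244.8 + 0.0 + 1568 = 1812.8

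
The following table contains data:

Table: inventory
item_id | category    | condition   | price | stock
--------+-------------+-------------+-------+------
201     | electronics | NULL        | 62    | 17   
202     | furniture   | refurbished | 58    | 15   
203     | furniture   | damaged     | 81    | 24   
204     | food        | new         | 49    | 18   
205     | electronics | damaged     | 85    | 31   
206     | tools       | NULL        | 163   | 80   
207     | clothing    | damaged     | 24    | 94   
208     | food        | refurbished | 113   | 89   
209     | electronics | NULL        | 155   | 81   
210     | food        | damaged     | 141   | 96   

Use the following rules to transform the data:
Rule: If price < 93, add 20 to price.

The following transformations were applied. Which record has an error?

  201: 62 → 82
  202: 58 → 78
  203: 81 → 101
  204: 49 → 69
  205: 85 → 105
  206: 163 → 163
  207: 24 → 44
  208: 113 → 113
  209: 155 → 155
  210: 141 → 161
Record 210 has an error. The correct transformed value should be 141, not 161.

Step 1: Check each record against the rule
Step 2: Record 210 has price = 141
Step 3: Since 141 >= 93, the bonus should not have been applied
Step 4: Correct value = 141, but claimed value = 161
Conclusion: Record 210 has the error.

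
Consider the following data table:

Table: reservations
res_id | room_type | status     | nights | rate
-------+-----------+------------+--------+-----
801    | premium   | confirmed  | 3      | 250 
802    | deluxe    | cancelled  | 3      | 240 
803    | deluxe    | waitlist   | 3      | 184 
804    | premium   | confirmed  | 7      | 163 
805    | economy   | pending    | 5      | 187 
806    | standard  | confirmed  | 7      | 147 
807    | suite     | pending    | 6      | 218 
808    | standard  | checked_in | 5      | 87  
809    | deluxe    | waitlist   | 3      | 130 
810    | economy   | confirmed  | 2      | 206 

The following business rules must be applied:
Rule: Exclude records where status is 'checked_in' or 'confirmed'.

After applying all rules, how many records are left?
5

Step 1: Count records to exclude
  - 1 (checked_in) + 4 (confirmed) = 5 records
Step 2: Total records: 10
Step 3: Remaining = 10 - 5 = 5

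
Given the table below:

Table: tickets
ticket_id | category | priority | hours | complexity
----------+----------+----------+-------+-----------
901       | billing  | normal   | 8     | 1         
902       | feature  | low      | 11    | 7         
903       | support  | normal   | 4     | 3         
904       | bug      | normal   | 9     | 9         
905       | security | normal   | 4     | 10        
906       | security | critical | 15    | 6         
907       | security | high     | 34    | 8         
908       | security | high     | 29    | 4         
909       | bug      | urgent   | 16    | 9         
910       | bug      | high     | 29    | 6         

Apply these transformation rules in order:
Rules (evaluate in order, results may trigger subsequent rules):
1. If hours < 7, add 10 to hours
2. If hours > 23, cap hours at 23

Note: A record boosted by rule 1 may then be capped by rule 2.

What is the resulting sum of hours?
156

Step 1: Apply rule 1 to records with hours < 7
  - 2 records get bonus of 10
  - Of these, 0 records then exceed 23 and get capped
Step 2: Apply rule 2 to records with hours > 23
  - 3 records (original) are capped
Step 3: Calculate final sum = 156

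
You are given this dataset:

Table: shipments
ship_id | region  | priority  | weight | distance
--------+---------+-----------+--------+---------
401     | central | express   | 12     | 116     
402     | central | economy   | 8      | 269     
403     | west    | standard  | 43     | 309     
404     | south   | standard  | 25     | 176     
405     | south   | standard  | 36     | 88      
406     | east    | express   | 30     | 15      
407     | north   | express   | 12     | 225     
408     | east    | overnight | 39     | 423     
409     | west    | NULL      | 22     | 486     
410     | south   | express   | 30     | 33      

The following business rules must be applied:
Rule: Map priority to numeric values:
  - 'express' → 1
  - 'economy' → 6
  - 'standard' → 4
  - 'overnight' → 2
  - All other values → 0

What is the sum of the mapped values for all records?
24

Step 1: Apply mapping to each record
Step 2: Count by status:
  'express': 4 records × 1 = 4
  'economy': 1 records × 6 = 6
  'standard': 3 records × 4 = 12
  'overnight': 1 records × 2 = 2
Step 3: Sum all mapped values = 24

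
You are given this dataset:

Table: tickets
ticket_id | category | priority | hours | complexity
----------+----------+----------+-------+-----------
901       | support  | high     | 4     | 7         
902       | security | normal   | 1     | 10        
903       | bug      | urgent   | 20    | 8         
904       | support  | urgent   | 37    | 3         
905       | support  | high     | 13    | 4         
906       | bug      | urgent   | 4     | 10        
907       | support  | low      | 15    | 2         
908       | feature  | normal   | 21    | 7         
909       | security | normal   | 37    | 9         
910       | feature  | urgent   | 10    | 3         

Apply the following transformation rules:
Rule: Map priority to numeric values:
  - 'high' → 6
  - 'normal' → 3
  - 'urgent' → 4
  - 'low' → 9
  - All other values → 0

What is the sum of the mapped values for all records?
46

Step 1: Apply mapping to each record
Step 2: Count by status:
  'high': 2 records × 6 = 12
  'normal': 3 records × 3 = 9
  'urgent': 4 records × 4 = 16
  'low': 1 records × 9 = 9
Step 3: Sum all mapped values = 46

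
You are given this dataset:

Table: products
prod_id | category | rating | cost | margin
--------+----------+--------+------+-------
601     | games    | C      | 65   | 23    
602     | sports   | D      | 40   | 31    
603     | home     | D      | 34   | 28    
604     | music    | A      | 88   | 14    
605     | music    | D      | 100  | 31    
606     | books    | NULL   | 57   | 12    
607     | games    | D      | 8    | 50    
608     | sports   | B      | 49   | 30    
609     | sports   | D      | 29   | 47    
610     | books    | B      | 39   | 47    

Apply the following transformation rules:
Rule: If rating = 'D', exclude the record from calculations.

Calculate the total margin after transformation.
126

Step 1: Identify records where rating = 'D'
Step 2: The excluded records sum to 187
Step 3: Original total margin = 313
Step 4: Remaining total = 313 - 187 = 126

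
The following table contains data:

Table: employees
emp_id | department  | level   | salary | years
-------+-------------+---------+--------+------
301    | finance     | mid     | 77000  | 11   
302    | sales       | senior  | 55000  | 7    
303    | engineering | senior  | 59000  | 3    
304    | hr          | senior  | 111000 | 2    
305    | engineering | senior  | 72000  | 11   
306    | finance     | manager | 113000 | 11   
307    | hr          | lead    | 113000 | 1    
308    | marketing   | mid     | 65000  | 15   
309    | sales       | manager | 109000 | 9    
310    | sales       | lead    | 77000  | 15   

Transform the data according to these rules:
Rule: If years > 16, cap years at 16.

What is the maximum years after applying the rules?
15

Step 1: Original maximum years = 15
Step 2: Check cap of 16 against maximum
Step 3: No records exceed the cap (max 15 <= cap 16), so no capping applies
Step 4: Maximum after transformation = 15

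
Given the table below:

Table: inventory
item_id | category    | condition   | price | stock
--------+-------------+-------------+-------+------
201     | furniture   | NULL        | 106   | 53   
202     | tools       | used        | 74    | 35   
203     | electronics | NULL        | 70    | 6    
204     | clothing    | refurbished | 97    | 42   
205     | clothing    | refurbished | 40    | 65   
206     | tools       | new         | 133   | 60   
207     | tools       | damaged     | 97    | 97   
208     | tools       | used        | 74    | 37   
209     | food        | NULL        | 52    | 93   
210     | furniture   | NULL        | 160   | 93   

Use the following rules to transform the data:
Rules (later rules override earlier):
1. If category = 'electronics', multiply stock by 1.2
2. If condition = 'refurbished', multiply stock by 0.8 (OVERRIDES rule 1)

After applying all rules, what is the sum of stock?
560.8

Step 1: Rule 2 takes priority for records with condition = 'refurbished'
  - 2 records: 107 × 0.8 = 85.6
Step 2: Rule 1 applies to remaining records with category = 'electronics'
  - 1 records: 6 × 1.2 = 7.2
Step 3: Other records unchanged: 468
Step 4: Final sum = 85.6 + 7.2 + 468 = 560.8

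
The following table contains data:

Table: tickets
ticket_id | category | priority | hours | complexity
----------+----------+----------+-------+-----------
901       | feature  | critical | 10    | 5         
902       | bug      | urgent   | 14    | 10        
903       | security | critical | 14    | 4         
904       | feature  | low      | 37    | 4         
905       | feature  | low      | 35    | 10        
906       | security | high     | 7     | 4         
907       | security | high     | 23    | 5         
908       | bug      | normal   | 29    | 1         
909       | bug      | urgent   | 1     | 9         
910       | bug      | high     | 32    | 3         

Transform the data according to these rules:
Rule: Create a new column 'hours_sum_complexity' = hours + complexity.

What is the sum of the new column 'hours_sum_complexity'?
257

Step 1: For each record, compute hours + complexity
Example calculations:
  10 + 5 = 15
  14 + 10 = 24
  14 + 4 = 18
  ...
Step 2: Sum all derived values
Step 3: Total = 257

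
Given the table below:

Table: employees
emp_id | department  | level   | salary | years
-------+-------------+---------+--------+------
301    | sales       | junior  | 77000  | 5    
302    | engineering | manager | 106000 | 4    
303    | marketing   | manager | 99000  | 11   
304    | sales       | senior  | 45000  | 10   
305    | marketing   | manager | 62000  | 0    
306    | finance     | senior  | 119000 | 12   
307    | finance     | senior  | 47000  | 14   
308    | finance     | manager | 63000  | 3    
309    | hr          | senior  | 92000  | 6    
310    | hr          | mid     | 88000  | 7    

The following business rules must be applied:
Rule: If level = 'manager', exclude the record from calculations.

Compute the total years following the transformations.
54

Step 1: Identify records where level = 'manager'
Step 2: The excluded records sum to 18
Step 3: Original total years = 72
Step 4: Remaining total = 72 - 18 = 54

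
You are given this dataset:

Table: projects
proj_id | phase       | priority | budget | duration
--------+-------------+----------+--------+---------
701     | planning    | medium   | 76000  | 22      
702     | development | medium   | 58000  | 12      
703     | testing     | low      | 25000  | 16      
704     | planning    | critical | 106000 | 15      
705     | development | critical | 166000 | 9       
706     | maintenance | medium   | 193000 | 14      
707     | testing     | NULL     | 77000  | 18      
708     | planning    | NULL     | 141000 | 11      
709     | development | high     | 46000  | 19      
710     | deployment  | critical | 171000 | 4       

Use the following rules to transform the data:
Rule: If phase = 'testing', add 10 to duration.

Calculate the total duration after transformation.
160

Step 1: Count records where phase = 'testing': 2
Step 2: Total bonus added: 2 × 10 = 20
Step 3: Original sum of duration: 140
Step 4: Final sum = 140 + 20 = 160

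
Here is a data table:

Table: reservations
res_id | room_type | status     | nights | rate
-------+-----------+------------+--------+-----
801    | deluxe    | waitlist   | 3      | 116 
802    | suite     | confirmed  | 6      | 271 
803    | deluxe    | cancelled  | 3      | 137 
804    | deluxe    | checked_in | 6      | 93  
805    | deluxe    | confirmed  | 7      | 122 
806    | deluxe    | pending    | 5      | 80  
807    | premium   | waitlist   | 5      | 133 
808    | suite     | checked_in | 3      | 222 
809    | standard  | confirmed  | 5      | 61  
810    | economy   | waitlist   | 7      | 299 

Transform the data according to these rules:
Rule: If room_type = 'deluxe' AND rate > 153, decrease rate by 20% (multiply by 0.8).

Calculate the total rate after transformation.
1534

Step 1: Find records where room_type = 'deluxe' AND rate > 153
Step 2: 0 records match, summing to 0
Step 3: After multiplier: 0 × 0.8 = 0.0
Step 4: Unaffected records sum: 1534
Step 5: Final sum = 0.0 + 1534 = 1534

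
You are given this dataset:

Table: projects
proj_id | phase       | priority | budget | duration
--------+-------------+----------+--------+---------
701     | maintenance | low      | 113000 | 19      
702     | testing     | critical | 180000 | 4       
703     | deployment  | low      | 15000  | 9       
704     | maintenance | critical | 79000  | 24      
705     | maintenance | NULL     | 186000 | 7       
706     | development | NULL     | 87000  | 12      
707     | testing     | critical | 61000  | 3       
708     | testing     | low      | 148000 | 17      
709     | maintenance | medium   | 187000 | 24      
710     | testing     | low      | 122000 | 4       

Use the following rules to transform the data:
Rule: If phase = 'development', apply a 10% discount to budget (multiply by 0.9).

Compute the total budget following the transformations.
1169300.0

Step 1: Records with phase = 'development' have total budget = 87000
Step 2: Apply multiplier: 87000 × 0.9 = 78300.0
Step 3: Other records total: 1091000
Step 4: Final sum = 78300.0 + 1091000 = 1169300.0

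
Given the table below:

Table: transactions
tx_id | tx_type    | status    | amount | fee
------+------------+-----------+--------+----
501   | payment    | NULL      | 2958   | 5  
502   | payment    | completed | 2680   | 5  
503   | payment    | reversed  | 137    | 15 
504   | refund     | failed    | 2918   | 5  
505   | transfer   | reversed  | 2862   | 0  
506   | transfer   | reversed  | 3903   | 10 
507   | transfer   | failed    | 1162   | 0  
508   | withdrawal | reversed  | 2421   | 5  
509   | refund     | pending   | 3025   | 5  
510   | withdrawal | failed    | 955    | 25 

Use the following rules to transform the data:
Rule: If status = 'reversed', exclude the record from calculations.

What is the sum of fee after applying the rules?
45

Step 1: Identify records where status = 'reversed'
Step 2: The excluded records sum to 30
Step 3: Original total fee = 75
Step 4: Remaining total = 75 - 30 = 45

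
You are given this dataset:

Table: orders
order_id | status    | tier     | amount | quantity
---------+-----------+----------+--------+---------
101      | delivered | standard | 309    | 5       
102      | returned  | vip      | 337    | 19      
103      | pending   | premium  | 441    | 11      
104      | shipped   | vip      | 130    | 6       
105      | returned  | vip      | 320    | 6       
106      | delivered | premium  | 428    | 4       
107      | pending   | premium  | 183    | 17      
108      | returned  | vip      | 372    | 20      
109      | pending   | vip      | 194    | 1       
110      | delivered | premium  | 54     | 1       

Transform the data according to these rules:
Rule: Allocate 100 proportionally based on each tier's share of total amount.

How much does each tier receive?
premium: 39.96, standard: 11.16, vip: 48.88

Step 1: Calculate total amount = 2768
Step 2: Calculate each tier's proportion:
  premium: 1106/2768 = 39.96% → 39.96
  standard: 309/2768 = 11.16% → 11.16
  vip: 1353/2768 = 48.88% → 48.88
Step 3: Verify: sum of allocations ≈ 100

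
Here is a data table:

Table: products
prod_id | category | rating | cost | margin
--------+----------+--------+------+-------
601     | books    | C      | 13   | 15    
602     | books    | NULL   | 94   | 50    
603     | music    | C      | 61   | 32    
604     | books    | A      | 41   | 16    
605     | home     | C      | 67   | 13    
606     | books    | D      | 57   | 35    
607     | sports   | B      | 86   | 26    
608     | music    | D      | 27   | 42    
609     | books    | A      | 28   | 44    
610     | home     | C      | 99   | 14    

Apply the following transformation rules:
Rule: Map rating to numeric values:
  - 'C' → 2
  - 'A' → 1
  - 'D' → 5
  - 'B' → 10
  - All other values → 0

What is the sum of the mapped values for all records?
30

Step 1: Apply mapping to each record
Step 2: Count by status:
  'C': 4 records × 2 = 8
  'A': 2 records × 1 = 2
  'D': 2 records × 5 = 10
  'B': 1 records × 10 = 10
Step 3: Sum all mapped values = 30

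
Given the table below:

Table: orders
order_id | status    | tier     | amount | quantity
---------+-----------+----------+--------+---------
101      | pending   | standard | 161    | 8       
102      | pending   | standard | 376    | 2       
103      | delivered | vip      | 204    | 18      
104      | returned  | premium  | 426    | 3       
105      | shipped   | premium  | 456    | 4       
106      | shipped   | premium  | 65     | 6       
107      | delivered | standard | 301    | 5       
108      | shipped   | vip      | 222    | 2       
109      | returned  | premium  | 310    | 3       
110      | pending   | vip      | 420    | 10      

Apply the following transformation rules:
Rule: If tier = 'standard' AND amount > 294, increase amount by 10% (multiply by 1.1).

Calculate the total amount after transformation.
3008.7

Step 1: Find records where tier = 'standard' AND amount > 294
Step 2: 2 records match, summing to 677
Step 3: After multiplier: 677 × 1.1 = 744.7
Step 4: Unaffected records sum: 2264
Step 5: Final sum = 744.7 + 2264 = 3008.7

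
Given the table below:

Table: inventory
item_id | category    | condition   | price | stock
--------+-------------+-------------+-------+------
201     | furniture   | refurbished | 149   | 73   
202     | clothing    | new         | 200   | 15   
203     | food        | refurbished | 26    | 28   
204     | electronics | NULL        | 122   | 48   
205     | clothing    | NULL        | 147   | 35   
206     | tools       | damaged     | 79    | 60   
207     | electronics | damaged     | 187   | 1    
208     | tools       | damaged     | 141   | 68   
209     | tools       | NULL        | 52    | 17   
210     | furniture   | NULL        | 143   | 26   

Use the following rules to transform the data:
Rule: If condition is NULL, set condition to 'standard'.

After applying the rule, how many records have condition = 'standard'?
4

Step 1: Count records where condition IS NULL
Step 2: Found 4 records with NULL condition
Step 3: These records will have condition set to 'standard'
Step 4: Records already having condition = 'standard': 0
Step 5: Answer: 4 + 0 = 4 records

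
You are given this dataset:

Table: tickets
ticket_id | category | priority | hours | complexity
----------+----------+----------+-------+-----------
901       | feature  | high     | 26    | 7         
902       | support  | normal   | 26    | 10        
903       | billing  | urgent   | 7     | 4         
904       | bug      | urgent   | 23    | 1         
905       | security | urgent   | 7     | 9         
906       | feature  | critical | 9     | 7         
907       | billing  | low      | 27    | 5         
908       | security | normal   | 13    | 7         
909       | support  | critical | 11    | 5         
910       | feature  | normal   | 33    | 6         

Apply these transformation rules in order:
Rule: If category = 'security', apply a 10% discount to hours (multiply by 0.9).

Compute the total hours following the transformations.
180.0

Step 1: Records with category = 'security' have total hours = 20
Step 2: Apply multiplier: 20 × 0.9 = 18.0
Step 3: Other records total: 162
Step 4: Final sum = 18.0 + 162 = 180.0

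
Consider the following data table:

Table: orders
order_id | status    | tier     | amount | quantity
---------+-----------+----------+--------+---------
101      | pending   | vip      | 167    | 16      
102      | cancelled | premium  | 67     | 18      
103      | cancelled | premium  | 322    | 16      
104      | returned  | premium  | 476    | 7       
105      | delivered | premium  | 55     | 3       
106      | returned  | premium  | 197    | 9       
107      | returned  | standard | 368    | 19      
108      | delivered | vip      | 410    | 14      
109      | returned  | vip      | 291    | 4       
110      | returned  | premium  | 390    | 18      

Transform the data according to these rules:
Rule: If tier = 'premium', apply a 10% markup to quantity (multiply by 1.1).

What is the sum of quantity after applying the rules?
131.1

Step 1: Records with tier = 'premium' have total quantity = 71
Step 2: Apply multiplier: 71 × 1.1 = 78.1
Step 3: Other records total: 53
Step 4: Final sum = 78.1 + 53 = 131.1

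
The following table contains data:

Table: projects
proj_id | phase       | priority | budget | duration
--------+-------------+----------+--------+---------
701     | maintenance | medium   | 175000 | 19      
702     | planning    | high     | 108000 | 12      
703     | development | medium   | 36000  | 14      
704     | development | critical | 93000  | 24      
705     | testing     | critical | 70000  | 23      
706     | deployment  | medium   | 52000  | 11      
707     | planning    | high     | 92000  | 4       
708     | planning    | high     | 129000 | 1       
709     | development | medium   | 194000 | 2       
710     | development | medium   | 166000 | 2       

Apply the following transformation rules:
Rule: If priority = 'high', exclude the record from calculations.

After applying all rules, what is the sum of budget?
786000

Step 1: Identify records where priority = 'high'
Step 2: The excluded records sum to 329000
Step 3: Original total budget = 1115000
Step 4: Remaining total = 1115000 - 329000 = 786000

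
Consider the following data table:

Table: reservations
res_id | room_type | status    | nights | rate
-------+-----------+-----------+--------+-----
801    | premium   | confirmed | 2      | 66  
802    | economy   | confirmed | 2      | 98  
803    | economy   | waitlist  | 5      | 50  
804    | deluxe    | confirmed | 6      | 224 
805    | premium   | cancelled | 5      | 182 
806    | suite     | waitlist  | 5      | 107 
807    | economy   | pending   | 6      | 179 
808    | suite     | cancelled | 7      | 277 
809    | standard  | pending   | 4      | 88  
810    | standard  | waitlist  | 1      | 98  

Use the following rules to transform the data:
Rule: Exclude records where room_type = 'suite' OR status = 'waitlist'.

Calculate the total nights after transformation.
25

Step 1: Find records where room_type = 'suite' OR status = 'waitlist'
Step 2: 4 records match, summing to 18
Step 3: Original sum: 43
Step 4: Remaining sum = 43 - 18 = 25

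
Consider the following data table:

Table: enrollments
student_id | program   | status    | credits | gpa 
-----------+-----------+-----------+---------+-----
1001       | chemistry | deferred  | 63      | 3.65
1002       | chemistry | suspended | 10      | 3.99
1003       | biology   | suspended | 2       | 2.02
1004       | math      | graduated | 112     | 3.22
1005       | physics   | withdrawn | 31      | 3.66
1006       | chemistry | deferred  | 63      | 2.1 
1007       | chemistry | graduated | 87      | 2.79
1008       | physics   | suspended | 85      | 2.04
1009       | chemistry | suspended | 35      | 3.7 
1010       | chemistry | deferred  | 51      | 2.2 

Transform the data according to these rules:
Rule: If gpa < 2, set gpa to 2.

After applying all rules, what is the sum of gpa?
29.37

Step 1: 0 records have gpa < 2
Step 2: These records originally summed to 0
Step 3: After setting to minimum: 0 × 2 = 0
Step 4: Unaffected records sum: 29.37
Step 5: Final sum = 0 + 29.37 = 29.37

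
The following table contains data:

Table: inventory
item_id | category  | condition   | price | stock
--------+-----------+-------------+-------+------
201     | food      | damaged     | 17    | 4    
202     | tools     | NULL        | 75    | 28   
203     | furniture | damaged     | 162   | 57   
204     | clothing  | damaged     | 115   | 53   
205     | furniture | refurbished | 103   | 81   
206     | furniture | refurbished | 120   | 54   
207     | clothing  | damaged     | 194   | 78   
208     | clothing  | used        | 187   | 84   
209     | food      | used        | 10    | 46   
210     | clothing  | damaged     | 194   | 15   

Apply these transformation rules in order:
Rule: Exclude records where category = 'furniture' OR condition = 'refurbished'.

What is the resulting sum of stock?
308

Step 1: Find records where category = 'furniture' OR condition = 'refurbished'
Step 2: 3 records match, summing to 192
Step 3: Original sum: 500
Step 4: Remaining sum = 500 - 192 = 308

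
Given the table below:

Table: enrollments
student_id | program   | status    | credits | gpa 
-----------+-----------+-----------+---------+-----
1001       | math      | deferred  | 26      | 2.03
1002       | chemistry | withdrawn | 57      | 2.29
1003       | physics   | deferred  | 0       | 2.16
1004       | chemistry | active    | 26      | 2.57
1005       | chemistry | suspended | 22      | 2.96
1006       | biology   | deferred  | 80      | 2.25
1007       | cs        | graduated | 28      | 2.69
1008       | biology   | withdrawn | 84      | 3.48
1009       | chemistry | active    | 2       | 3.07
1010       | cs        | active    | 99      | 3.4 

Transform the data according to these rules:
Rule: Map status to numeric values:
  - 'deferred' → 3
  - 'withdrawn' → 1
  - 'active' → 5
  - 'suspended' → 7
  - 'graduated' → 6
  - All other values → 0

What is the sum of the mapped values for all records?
39

Step 1: Apply mapping to each record
Step 2: Count by status:
  'deferred': 3 records × 3 = 9
  'withdrawn': 2 records × 1 = 2
  'active': 3 records × 5 = 15
  'suspended': 1 records × 7 = 7
  'graduated': 1 records × 6 = 6
Step 3: Sum all mapped values = 39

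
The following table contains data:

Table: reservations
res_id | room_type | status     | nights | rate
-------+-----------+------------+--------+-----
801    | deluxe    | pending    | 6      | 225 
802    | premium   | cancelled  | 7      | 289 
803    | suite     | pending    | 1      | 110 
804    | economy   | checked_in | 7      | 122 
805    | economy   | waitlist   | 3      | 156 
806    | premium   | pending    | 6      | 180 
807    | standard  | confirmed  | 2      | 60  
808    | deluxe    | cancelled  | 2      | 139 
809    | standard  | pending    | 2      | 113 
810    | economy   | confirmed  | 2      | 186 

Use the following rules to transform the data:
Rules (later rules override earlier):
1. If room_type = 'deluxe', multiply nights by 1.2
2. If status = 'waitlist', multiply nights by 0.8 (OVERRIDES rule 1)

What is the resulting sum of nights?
39.0

Step 1: Rule 2 takes priority for records with status = 'waitlist'
  - 1 records: 3 × 0.8 = 2.4
Step 2: Rule 1 applies to remaining records with room_type = 'deluxe'
  - 2 records: 8 × 1.2 = 9.6
Step 3: Other records unchanged: 27
Step 4: Final sum = 2.4 + 9.6 + 27 = 39.0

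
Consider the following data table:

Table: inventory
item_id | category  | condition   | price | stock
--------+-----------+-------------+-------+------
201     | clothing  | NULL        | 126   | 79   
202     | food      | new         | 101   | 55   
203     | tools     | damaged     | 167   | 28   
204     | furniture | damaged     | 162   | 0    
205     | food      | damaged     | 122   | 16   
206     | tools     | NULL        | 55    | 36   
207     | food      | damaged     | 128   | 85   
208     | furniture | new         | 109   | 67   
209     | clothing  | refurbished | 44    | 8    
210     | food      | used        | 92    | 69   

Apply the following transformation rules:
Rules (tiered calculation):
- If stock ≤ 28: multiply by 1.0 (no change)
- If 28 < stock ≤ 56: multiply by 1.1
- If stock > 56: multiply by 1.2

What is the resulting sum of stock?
512.1

Step 1: Tier 1 (stock ≤ 28): 4 records, sum = 52 × 1.0 = 52.0
Step 2: Tier 2 (28 < stock ≤ 56): 2 records, sum = 91 × 1.1 = 100.1
Step 3: Tier 3 (stock > 56): 4 records, sum = 300 × 1.2 = 360.0
Step 4: Final sum = 52.0 + 100.1 + 360.0 = 512.1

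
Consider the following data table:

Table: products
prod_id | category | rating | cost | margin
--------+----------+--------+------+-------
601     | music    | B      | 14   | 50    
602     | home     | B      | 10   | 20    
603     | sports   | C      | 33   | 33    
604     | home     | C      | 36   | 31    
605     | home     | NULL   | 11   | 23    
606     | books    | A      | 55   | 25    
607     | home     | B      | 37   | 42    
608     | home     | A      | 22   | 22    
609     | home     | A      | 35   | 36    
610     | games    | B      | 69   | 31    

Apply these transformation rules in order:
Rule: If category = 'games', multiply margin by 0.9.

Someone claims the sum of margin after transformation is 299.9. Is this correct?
No, the correct result is 309.9.

Step 1: Calculate the correct sum after transformation
Step 2: Apply multiplier 0.9 to records where category = 'games'
Step 3: Correct result = 309.9
Step 4: Claimed result = 299.9
Step 5: 309.9 ≠ 299.9
Conclusion: The claimed result is incorrect. The correct answer is 309.9.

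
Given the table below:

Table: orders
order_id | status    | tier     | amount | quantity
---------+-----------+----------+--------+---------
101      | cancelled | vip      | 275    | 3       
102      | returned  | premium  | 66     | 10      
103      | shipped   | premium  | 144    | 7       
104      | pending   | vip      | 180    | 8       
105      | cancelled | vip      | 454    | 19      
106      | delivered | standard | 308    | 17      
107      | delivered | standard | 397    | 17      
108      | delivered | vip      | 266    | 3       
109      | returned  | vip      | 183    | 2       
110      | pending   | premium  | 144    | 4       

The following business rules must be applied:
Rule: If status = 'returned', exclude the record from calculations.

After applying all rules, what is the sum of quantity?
78

Step 1: Identify records where status = 'returned'
Step 2: The excluded records sum to 12
Step 3: Original total quantity = 90
Step 4: Remaining total = 90 - 12 = 78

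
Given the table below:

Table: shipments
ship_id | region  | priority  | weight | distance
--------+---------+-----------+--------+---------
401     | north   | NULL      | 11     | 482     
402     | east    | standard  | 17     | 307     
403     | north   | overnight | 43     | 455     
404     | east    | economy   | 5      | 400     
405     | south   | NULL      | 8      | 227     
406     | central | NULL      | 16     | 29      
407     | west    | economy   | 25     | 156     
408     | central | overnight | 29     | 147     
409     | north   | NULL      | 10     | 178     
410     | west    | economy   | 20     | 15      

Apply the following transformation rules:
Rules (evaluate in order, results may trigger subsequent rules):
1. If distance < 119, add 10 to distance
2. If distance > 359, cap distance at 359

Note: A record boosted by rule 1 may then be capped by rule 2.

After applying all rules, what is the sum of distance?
2156

Step 1: Apply rule 1 to records with distance < 119
  - 2 records get bonus of 10
  - Of these, 0 records then exceed 359 and get capped
Step 2: Apply rule 2 to records with distance > 359
  - 3 records (original) are capped
Step 3: Calculate final sum = 2156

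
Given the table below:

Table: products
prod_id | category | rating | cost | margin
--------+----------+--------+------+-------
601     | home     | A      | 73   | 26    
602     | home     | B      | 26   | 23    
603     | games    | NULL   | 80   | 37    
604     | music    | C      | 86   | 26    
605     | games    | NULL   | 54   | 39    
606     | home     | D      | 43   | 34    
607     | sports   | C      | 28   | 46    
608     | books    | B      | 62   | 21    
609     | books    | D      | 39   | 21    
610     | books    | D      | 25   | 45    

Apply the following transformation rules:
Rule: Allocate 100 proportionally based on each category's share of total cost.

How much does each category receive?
books: 24.42, games: 25.97, home: 27.52, music: 16.67, sports: 5.43

Step 1: Calculate total cost = 516
Step 2: Calculate each category's proportion:
  books: 126/516 = 24.42% → 24.42
  games: 134/516 = 25.97% → 25.97
  home: 142/516 = 27.52% → 27.52
  music: 86/516 = 16.67% → 16.67
  sports: 28/516 = 5.43% → 5.43
Step 3: Verify: sum of allocations ≈ 100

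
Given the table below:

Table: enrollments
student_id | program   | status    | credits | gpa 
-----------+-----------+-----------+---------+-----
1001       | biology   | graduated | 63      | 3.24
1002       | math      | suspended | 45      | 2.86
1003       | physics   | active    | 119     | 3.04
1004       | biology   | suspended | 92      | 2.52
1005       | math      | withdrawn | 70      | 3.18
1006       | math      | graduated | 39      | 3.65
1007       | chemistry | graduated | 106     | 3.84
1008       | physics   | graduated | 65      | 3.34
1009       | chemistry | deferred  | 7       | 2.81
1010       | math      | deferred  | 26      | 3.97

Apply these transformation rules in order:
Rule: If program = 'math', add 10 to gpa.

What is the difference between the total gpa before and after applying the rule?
40.0

Step 1: Original sum of gpa = 32.45
Step 2: 4 records have program = 'math'
Step 3: Each affected record changes by 10
Step 4: Total change = 4 × 10 = 40
Step 5: New sum = 32.45 + 40 = 72.45
Step 6: Difference = |72.45 - 32.45| = 40.0
        (Sum increased by 40.0)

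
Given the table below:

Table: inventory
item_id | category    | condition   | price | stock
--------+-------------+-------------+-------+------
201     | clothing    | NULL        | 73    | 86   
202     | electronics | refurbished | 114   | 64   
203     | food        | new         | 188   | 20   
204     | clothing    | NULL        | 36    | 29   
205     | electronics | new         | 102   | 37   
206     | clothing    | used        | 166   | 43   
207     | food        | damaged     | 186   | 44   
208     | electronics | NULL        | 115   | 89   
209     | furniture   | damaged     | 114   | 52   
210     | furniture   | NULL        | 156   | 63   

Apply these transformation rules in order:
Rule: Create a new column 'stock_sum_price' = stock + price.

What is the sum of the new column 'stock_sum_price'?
1777

Step 1: For each record, compute stock + price
Example calculations:
  86 + 73 = 159
  64 + 114 = 178
  20 + 188 = 208
  ...
Step 2: Sum all derived values
Step 3: Total = 1777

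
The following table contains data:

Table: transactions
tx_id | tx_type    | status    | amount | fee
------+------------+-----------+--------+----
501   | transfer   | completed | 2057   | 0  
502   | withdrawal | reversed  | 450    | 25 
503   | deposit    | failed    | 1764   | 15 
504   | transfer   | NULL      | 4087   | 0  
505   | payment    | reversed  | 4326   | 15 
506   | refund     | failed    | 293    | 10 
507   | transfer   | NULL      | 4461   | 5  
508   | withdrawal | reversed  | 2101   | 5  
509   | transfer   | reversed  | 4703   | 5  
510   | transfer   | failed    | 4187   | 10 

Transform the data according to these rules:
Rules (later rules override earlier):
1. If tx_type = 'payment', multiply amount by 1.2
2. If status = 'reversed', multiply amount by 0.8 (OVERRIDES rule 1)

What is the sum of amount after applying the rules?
26113.0

Step 1: Rule 2 takes priority for records with status = 'reversed'
  - 4 records: 11580 × 0.8 = 9264.0
Step 2: Rule 1 applies to remaining records with tx_type = 'payment'
  - 0 records: 0 × 1.2 = 0.0
Step 3: Other records unchanged: 16849
Step 4: Final sum = 9264.0 + 0.0 + 16849 = 26113.0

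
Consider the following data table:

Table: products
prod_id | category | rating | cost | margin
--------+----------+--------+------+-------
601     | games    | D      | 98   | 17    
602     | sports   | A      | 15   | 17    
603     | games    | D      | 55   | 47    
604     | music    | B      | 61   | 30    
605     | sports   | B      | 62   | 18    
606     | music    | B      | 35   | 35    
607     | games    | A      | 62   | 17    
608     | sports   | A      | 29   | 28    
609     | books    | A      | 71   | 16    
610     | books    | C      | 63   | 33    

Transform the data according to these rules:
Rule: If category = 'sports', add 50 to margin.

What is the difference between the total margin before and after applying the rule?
150

Step 1: Original sum of margin = 258
Step 2: 3 records have category = 'sports'
Step 3: Each affected record changes by 50
Step 4: Total change = 3 × 50 = 150
Step 5: New sum = 258 + 150 = 408
Step 6: Difference = |408 - 258| = 150
        (Sum increased by 150)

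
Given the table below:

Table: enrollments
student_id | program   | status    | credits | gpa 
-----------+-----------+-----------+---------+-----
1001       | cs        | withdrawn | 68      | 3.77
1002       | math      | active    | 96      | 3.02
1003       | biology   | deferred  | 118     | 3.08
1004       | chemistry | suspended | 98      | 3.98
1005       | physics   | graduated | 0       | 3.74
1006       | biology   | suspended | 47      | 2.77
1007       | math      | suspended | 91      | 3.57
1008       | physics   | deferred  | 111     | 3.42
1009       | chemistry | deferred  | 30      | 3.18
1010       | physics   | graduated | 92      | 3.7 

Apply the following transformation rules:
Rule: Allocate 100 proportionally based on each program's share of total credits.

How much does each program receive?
biology: 21.97, chemistry: 17.04, cs: 9.05, math: 24.9, physics: 27.03

Step 1: Calculate total credits = 751
Step 2: Calculate each program's proportion:
  biology: 165/751 = 21.97% → 21.97
  chemistry: 128/751 = 17.04% → 17.04
  cs: 68/751 = 9.05% → 9.05
  math: 187/751 = 24.90% → 24.9
  physics: 203/751 = 27.03% → 27.03
Step 3: Verify: sum of allocations ≈ 100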